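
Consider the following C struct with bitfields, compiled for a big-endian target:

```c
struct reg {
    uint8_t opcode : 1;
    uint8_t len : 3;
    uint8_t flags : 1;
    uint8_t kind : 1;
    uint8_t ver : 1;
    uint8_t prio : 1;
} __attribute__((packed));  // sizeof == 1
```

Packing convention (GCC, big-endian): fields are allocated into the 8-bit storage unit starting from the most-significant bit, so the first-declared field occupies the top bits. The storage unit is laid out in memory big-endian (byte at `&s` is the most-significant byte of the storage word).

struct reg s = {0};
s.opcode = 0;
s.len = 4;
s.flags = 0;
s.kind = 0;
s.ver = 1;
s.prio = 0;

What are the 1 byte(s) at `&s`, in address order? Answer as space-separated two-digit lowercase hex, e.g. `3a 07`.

42

opcode:1 = 0 → 0x0 << 7 → word 0x00
len:3 = 4 → 0x4 << 4 → word 0x40
flags:1 = 0 → 0x0 << 3 → word 0x40
kind:1 = 0 → 0x0 << 2 → word 0x40
ver:1 = 1 → 0x1 << 1 → word 0x42
prio:1 = 0 → 0x0 << 0 → word 0x42
word = 0x42 → big-endian bytes:
  [0]=0x42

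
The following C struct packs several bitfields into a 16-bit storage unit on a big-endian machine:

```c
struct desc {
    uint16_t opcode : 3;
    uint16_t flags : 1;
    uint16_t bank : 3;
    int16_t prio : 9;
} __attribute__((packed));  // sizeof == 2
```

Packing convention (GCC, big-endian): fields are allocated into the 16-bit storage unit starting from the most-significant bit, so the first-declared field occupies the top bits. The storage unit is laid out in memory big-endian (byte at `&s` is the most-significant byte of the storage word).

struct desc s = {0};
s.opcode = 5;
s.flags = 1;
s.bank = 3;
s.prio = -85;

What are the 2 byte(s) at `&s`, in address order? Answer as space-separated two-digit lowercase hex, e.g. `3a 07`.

b7 ab

opcode:3 = 5 → 0x5 << 13 → word 0xa000
flags:1 = 1 → 0x1 << 12 → word 0xb000
bank:3 = 3 → 0x3 << 9 → word 0xb600
prio:9 = -85 → 0x1ab << 0 → word 0xb7ab
word = 0xb7ab → big-endian bytes:
  [0]=0xb7  [1]=0xab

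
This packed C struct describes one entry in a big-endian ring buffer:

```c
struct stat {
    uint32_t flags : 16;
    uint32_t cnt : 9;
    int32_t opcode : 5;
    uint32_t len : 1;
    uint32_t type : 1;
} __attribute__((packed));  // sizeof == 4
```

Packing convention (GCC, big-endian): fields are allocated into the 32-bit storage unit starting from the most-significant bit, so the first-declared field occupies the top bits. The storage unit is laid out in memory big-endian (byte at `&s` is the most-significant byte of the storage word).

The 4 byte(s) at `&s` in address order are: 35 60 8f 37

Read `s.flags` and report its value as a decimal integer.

[0]=0x35 [1]=0x60 [2]=0x8f [3]=0x37 (big-endian) → word 0x35608f37
flags [16+:16] = (word>>16) & 0xffff = 13664  ←
cnt [7+:9] = (word>>7) & 0x1ff = 286
opcode [2+:5] = (word>>2) & 0x1f = 13
len [1+:1] = (word>>1) & 0x1 = 1
type [0+:1] = (word>>0) & 0x1 = 1

13664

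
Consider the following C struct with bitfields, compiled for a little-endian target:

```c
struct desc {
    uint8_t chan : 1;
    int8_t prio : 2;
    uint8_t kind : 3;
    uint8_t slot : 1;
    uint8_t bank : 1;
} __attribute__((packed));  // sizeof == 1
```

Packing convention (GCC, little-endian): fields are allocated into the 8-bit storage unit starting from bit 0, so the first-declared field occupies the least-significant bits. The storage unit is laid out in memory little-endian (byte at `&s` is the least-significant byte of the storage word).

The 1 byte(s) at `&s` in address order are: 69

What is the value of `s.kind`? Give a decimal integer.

[0]=0x69 (little-endian) → word 0x69
chan:1 @ bit 0 → (0x69>>0)&0x1 = 0x1
prio:2 @ bit 1 → (0x69>>1)&0x3 = 0x0
kind:3 @ bit 3 → (0x69>>3)&0x7 = 0x5  ←
slot:1 @ bit 6 → (0x69>>6)&0x1 = 0x1
bank:1 @ bit 7 → (0x69>>7)&0x1 = 0x0

5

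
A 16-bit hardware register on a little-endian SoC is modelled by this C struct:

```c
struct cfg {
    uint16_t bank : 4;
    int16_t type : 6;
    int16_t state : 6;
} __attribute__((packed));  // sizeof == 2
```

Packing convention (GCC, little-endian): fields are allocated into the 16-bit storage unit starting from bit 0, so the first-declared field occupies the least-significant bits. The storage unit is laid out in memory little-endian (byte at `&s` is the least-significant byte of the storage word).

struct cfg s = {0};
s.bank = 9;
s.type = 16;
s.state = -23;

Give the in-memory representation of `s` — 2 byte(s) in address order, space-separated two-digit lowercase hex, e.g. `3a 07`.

[0+:4] bank=9 & 0xf = 0x9; word=0x0009
[4+:6] type=16 & 0x3f = 0x10; word=0x0109
[10+:6] state=-23 & 0x3f = 0x29; word=0xa509
word = 0xa509 → little-endian bytes:
  [0]=0x09  [1]=0xa5

09 a5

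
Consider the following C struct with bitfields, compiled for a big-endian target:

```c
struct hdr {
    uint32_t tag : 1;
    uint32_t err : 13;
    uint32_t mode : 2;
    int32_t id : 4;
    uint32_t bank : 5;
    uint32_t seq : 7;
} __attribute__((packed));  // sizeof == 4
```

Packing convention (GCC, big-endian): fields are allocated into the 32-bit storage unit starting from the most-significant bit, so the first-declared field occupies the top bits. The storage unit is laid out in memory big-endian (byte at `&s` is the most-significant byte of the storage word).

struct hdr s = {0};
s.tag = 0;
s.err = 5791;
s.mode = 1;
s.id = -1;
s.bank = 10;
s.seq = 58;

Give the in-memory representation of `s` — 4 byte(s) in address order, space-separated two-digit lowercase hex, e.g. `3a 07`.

[31+:1] tag=0 & 0x1 = 0x0; word=0x00000000
[18+:13] err=5791 & 0x1fff = 0x169f; word=0x5a7c0000
[16+:2] mode=1 & 0x3 = 0x1; word=0x5a7d0000
[12+:4] id=-1 & 0xf = 0xf; word=0x5a7df000
[7+:5] bank=10 & 0x1f = 0xa; word=0x5a7df500
[0+:7] seq=58 & 0x7f = 0x3a; word=0x5a7df53a
word = 0x5a7df53a → big-endian bytes:
  [0]=0x5a  [1]=0x7d  [2]=0xf5  [3]=0x3a

5a 7d f5 3a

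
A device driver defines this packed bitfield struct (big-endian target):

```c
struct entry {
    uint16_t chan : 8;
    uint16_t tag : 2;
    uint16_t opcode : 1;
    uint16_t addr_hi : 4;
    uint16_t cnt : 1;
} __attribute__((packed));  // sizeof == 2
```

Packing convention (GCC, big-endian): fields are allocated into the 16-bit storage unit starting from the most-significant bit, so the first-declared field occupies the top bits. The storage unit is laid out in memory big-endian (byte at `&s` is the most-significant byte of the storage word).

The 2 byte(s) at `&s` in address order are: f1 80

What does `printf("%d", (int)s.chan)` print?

241

[0]=0xf1 [1]=0x80 (big-endian) → word 0xf180
chan:8 @ bit 8 → (0xf180>>8)&0xff = 0xf1  ←
tag:2 @ bit 6 → (0xf180>>6)&0x3 = 0x2
opcode:1 @ bit 5 → (0xf180>>5)&0x1 = 0x0
addr_hi:4 @ bit 1 → (0xf180>>1)&0xf = 0x0
cnt:1 @ bit 0 → (0xf180>>0)&0x1 = 0x0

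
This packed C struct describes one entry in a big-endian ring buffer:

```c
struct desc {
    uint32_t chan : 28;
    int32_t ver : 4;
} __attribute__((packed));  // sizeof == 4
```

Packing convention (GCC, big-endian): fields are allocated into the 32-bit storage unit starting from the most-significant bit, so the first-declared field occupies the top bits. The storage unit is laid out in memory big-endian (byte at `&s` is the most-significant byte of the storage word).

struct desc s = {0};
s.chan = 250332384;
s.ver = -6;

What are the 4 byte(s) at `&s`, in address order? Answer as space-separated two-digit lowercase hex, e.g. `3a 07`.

ee bc 4e 0a

[4+:28] chan=250332384 & 0xfffffff = 0xeebc4e0; word=0xeebc4e00
[0+:4] ver=-6 & 0xf = 0xa; word=0xeebc4e0a
word = 0xeebc4e0a → big-endian bytes:
  [0]=0xee  [1]=0xbc  [2]=0x4e  [3]=0x0a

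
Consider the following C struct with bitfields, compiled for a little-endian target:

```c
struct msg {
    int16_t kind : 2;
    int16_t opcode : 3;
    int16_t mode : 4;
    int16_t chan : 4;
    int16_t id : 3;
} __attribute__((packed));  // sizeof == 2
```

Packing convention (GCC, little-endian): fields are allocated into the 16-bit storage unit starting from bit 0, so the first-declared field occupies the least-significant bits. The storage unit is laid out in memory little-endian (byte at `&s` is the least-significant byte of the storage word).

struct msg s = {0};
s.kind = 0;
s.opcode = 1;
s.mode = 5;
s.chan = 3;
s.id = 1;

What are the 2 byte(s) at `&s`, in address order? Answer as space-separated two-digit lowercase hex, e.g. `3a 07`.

a4 26

[0+:2] kind=0 & 0x3 = 0x0; word=0x0000
[2+:3] opcode=1 & 0x7 = 0x1; word=0x0004
[5+:4] mode=5 & 0xf = 0x5; word=0x00a4
[9+:4] chan=3 & 0xf = 0x3; word=0x06a4
[13+:3] id=1 & 0x7 = 0x1; word=0x26a4
word = 0x26a4 → little-endian bytes:
  [0]=0xa4  [1]=0x26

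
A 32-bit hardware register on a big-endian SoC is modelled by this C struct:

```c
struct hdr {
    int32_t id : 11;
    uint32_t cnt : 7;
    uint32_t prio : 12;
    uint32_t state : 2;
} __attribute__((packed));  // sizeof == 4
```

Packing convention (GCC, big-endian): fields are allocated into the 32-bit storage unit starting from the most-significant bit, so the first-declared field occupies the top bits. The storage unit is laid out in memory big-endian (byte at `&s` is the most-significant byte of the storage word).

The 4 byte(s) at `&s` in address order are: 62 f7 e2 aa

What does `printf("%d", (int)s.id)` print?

791

[0]=0x62 [1]=0xf7 [2]=0xe2 [3]=0xaa (big-endian) → word 0x62f7e2aa
id [21+:11] = (word>>21) & 0x7ff = 791  ←
cnt [14+:7] = (word>>14) & 0x7f = 95
prio [2+:12] = (word>>2) & 0xfff = 2218
state [0+:2] = (word>>0) & 0x3 = 2
id signed 11b, MSB=0: value = 791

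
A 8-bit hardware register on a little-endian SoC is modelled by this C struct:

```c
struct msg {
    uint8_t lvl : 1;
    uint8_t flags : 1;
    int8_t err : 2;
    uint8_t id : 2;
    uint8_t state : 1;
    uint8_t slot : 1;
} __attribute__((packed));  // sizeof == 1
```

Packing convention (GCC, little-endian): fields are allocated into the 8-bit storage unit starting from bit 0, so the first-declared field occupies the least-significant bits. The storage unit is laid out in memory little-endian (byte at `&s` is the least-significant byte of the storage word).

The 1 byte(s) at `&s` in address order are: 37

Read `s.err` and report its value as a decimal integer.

[0]=0x37 (little-endian) → word 0x37
lvl [0+:1] = (word>>0) & 0x1 = 1
flags [1+:1] = (word>>1) & 0x1 = 1
err [2+:2] = (word>>2) & 0x3 = 1  ←
id [4+:2] = (word>>4) & 0x3 = 3
state [6+:1] = (word>>6) & 0x1 = 0
slot [7+:1] = (word>>7) & 0x1 = 0
err signed 2b, MSB=0: value = 1

1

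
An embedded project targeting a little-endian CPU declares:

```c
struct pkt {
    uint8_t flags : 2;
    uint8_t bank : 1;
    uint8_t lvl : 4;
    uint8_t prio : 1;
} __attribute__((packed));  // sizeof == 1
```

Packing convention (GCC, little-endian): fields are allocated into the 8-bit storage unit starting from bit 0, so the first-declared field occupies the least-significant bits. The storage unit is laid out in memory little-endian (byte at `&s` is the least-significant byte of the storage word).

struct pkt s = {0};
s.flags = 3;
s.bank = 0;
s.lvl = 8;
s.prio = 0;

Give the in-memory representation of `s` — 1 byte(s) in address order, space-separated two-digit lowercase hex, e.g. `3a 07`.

43

[0+:2] flags=3 & 0x3 = 0x3; word=0x03
[2+:1] bank=0 & 0x1 = 0x0; word=0x03
[3+:4] lvl=8 & 0xf = 0x8; word=0x43
[7+:1] prio=0 & 0x1 = 0x0; word=0x43
word = 0x43 → little-endian bytes:
  [0]=0x43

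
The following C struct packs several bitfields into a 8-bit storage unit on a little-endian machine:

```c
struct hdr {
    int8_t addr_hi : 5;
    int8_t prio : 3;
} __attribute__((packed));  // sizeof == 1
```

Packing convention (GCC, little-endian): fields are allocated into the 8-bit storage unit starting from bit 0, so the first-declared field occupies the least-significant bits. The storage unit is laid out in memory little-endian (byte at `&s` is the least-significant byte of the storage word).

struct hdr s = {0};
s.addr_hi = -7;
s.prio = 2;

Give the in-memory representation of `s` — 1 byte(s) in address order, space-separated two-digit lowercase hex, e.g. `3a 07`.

59

[0+:5] addr_hi=-7 & 0x1f = 0x19; word=0x19
[5+:3] prio=2 & 0x7 = 0x2; word=0x59
word = 0x59 → little-endian bytes:
  [0]=0x59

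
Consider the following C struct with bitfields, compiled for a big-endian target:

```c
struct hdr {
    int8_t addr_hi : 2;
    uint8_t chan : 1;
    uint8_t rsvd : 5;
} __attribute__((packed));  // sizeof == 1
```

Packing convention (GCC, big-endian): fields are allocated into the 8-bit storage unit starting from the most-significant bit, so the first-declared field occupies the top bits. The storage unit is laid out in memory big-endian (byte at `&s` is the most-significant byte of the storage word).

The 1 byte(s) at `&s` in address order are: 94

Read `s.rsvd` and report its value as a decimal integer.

[0]=0x94 (big-endian) → word 0x94
addr_hi [6+:2] = (word>>6) & 0x3 = 2
chan [5+:1] = (word>>5) & 0x1 = 0
rsvd [0+:5] = (word>>0) & 0x1f = 20  ←

20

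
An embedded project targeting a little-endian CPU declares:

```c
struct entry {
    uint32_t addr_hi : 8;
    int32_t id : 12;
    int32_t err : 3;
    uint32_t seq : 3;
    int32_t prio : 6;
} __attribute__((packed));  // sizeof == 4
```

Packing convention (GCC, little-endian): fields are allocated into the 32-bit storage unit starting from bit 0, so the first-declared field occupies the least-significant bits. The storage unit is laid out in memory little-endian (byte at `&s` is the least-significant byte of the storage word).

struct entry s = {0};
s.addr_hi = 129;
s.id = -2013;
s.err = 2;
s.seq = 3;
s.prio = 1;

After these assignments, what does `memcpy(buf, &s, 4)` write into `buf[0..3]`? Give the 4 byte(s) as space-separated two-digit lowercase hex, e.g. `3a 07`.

addr_hi:8 = 129 → 0x81 << 0 → word 0x00000081
id:12 = -2013 → 0x823 << 8 → word 0x00082381
err:3 = 2 → 0x2 << 20 → word 0x00282381
seq:3 = 3 → 0x3 << 23 → word 0x01a82381
prio:6 = 1 → 0x1 << 26 → word 0x05a82381
word = 0x05a82381 → little-endian bytes:
  [0]=0x81  [1]=0x23  [2]=0xa8  [3]=0x05

81 23 a8 05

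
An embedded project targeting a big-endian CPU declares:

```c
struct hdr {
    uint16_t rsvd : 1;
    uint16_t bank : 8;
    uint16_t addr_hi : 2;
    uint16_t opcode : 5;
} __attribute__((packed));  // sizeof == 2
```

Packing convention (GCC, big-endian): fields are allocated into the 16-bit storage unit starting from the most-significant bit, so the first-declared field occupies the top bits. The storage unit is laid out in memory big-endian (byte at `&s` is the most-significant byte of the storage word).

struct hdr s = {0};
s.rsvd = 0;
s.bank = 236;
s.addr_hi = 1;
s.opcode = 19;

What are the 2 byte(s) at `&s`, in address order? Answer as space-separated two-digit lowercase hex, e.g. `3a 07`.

76 33

[15+:1] rsvd=0 & 0x1 = 0x0; word=0x0000
[7+:8] bank=236 & 0xff = 0xec; word=0x7600
[5+:2] addr_hi=1 & 0x3 = 0x1; word=0x7620
[0+:5] opcode=19 & 0x1f = 0x13; word=0x7633
word = 0x7633 → big-endian bytes:
  [0]=0x76  [1]=0x33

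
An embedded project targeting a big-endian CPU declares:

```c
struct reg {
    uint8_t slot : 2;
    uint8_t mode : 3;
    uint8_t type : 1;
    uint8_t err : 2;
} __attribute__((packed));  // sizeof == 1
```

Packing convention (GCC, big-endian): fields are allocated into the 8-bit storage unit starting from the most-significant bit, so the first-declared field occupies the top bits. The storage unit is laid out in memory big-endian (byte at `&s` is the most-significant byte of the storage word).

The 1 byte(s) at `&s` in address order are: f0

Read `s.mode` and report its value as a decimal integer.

[0]=0xf0 (big-endian) → word 0xf0
slot [6+:2] = (word>>6) & 0x3 = 3
mode [3+:3] = (word>>3) & 0x7 = 6  ←
type [2+:1] = (word>>2) & 0x1 = 0
err [0+:2] = (word>>0) & 0x3 = 0

6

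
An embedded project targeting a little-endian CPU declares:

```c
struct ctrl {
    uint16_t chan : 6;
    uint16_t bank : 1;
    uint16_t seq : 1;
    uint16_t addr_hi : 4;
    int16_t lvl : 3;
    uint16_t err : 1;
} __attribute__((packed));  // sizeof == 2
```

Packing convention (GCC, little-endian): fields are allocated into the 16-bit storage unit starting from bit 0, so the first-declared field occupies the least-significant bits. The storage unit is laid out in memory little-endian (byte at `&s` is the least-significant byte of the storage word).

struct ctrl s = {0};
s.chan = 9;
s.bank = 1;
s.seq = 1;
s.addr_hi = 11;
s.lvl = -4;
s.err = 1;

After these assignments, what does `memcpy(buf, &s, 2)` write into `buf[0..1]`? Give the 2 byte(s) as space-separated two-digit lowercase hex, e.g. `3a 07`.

c9 cb

chan (6b) val=9 bits=0x9 at bit 0: 0x0009
bank (1b) val=1 bits=0x1 at bit 6: 0x0049
seq (1b) val=1 bits=0x1 at bit 7: 0x00c9
addr_hi (4b) val=11 bits=0xb at bit 8: 0x0bc9
lvl (3b) val=-4 bits=0x4 at bit 12: 0x4bc9
err (1b) val=1 bits=0x1 at bit 15: 0xcbc9
word = 0xcbc9 → little-endian bytes:
  [0]=0xc9  [1]=0xcb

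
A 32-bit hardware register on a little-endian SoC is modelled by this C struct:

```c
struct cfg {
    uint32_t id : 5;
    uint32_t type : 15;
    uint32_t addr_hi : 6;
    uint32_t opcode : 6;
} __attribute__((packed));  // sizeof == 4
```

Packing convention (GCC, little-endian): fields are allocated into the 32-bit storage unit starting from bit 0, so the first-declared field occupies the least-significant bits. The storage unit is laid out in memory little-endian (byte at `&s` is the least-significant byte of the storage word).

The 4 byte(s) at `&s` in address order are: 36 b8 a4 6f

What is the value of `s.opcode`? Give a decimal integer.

27

[0]=0x36 [1]=0xb8 [2]=0xa4 [3]=0x6f (little-endian) → word 0x6fa4b836
id:5 @ bit 0 → (0x6fa4b836>>0)&0x1f = 0x16
type:15 @ bit 5 → (0x6fa4b836>>5)&0x7fff = 0x25c1
addr_hi:6 @ bit 20 → (0x6fa4b836>>20)&0x3f = 0x3a
opcode:6 @ bit 26 → (0x6fa4b836>>26)&0x3f = 0x1b  ←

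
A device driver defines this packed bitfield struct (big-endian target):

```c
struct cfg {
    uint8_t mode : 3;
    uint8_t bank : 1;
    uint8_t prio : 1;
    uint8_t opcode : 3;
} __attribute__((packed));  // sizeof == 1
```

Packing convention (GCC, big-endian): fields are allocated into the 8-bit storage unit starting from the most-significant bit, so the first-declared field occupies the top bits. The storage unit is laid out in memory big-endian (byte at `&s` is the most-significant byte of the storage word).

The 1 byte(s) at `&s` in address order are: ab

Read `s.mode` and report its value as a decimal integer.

5

[0]=0xab (big-endian) → word 0xab
mode [5+:3] = (word>>5) & 0x7 = 5  ←
bank [4+:1] = (word>>4) & 0x1 = 0
prio [3+:1] = (word>>3) & 0x1 = 1
opcode [0+:3] = (word>>0) & 0x7 = 3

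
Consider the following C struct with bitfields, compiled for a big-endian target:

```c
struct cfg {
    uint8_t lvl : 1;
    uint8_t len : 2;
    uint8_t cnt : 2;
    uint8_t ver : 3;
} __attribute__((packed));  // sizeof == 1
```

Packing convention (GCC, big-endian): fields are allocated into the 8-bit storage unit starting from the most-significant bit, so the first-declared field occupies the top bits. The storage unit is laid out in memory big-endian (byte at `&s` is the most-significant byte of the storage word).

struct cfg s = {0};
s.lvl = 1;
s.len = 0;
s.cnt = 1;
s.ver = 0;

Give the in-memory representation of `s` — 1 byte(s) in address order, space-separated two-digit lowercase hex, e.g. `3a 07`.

88

lvl (1b) val=1 bits=0x1 at bit 7: 0x80
len (2b) val=0 bits=0x0 at bit 5: 0x80
cnt (2b) val=1 bits=0x1 at bit 3: 0x88
ver (3b) val=0 bits=0x0 at bit 0: 0x88
word = 0x88 → big-endian bytes:
  [0]=0x88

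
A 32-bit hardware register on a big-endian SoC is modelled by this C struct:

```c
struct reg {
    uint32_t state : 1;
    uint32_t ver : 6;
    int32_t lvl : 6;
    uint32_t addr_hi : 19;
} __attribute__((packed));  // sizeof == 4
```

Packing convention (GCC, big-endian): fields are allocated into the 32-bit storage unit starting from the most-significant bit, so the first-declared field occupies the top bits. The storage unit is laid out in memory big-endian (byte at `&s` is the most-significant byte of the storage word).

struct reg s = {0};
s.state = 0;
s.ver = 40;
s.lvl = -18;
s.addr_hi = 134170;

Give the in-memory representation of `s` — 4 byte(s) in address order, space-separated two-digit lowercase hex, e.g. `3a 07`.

51 72 0c 1a

[31+:1] state=0 & 0x1 = 0x0; word=0x00000000
[25+:6] ver=40 & 0x3f = 0x28; word=0x50000000
[19+:6] lvl=-18 & 0x3f = 0x2e; word=0x51700000
[0+:19] addr_hi=134170 & 0x7ffff = 0x20c1a; word=0x51720c1a
word = 0x51720c1a → big-endian bytes:
  [0]=0x51  [1]=0x72  [2]=0x0c  [3]=0x1a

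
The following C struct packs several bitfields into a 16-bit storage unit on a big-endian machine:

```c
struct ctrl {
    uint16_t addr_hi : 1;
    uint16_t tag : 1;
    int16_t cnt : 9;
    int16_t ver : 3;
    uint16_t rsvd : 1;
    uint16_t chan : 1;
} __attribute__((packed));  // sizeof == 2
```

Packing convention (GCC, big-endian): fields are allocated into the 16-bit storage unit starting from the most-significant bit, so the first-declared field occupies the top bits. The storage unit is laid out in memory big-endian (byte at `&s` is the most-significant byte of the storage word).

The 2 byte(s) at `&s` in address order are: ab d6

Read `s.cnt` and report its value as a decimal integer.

[0]=0xab [1]=0xd6 (big-endian) → word 0xabd6
addr_hi [15+:1] = (word>>15) & 0x1 = 1
tag [14+:1] = (word>>14) & 0x1 = 0
cnt [5+:9] = (word>>5) & 0x1ff = 350  ←
ver [2+:3] = (word>>2) & 0x7 = 5
rsvd [1+:1] = (word>>1) & 0x1 = 1
chan [0+:1] = (word>>0) & 0x1 = 0
cnt signed 9b, MSB=1: 350 - 512 = -162

-162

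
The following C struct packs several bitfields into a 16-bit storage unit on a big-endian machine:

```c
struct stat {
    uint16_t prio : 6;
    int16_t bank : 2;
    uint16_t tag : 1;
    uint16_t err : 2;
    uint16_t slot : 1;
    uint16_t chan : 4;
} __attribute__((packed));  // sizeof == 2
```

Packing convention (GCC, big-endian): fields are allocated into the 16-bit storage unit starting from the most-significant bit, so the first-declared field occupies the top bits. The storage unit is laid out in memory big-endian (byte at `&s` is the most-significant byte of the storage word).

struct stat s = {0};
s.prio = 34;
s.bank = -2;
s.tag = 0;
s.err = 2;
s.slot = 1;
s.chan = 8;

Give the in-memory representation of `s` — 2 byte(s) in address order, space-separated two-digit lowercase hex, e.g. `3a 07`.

prio:6 = 34 → 0x22 << 10 → word 0x8800
bank:2 = -2 → 0x2 << 8 → word 0x8a00
tag:1 = 0 → 0x0 << 7 → word 0x8a00
err:2 = 2 → 0x2 << 5 → word 0x8a40
slot:1 = 1 → 0x1 << 4 → word 0x8a50
chan:4 = 8 → 0x8 << 0 → word 0x8a58
word = 0x8a58 → big-endian bytes:
  [0]=0x8a  [1]=0x58

8a 58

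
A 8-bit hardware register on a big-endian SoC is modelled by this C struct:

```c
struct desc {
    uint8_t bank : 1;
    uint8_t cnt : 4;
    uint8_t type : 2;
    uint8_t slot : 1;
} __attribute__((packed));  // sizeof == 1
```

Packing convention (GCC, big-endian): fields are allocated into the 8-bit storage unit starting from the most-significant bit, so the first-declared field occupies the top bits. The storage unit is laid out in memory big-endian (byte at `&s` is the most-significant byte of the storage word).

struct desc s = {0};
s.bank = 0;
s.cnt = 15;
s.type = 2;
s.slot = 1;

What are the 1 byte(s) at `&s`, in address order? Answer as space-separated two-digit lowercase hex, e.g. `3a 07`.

[7+:1] bank=0 & 0x1 = 0x0; word=0x00
[3+:4] cnt=15 & 0xf = 0xf; word=0x78
[1+:2] type=2 & 0x3 = 0x2; word=0x7c
[0+:1] slot=1 & 0x1 = 0x1; word=0x7d
word = 0x7d → big-endian bytes:
  [0]=0x7d

7d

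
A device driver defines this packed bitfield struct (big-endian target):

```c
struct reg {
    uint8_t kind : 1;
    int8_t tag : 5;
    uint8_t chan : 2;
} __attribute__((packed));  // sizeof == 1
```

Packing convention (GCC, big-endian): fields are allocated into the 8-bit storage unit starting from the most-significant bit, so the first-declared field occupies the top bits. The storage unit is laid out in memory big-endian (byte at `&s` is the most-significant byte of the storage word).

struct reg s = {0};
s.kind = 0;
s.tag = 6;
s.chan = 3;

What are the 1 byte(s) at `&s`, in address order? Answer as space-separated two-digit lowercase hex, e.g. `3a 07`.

1b

kind (1b) val=0 bits=0x0 at bit 7: 0x00
tag (5b) val=6 bits=0x6 at bit 2: 0x18
chan (2b) val=3 bits=0x3 at bit 0: 0x1b
word = 0x1b → big-endian bytes:
  [0]=0x1b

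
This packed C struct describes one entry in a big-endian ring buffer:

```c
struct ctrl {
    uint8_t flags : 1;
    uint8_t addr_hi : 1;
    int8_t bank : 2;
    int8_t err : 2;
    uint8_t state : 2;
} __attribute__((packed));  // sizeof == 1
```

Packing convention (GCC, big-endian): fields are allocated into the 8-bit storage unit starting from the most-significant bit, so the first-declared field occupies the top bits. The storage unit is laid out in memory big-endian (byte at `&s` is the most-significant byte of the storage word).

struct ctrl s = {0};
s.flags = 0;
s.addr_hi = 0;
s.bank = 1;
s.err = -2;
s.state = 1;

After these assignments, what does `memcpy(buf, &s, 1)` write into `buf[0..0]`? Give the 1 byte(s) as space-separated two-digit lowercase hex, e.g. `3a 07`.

flags:1 = 0 → 0x0 << 7 → word 0x00
addr_hi:1 = 0 → 0x0 << 6 → word 0x00
bank:2 = 1 → 0x1 << 4 → word 0x10
err:2 = -2 → 0x2 << 2 → word 0x18
state:2 = 1 → 0x1 << 0 → word 0x19
word = 0x19 → big-endian bytes:
  [0]=0x19

19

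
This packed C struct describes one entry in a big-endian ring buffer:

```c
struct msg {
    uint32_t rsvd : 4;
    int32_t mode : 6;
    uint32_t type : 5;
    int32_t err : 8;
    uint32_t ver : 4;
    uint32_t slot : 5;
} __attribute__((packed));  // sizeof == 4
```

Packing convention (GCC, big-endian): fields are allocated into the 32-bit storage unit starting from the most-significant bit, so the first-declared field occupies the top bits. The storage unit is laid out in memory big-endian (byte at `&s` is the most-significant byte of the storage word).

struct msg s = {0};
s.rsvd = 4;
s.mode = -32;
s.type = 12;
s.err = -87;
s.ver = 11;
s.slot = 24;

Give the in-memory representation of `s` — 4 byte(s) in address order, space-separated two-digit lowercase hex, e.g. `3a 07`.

rsvd (4b) val=4 bits=0x4 at bit 28: 0x40000000
mode (6b) val=-32 bits=0x20 at bit 22: 0x48000000
type (5b) val=12 bits=0xc at bit 17: 0x48180000
err (8b) val=-87 bits=0xa9 at bit 9: 0x48195200
ver (4b) val=11 bits=0xb at bit 5: 0x48195360
slot (5b) val=24 bits=0x18 at bit 0: 0x48195378
word = 0x48195378 → big-endian bytes:
  [0]=0x48  [1]=0x19  [2]=0x53  [3]=0x78

48 19 53 78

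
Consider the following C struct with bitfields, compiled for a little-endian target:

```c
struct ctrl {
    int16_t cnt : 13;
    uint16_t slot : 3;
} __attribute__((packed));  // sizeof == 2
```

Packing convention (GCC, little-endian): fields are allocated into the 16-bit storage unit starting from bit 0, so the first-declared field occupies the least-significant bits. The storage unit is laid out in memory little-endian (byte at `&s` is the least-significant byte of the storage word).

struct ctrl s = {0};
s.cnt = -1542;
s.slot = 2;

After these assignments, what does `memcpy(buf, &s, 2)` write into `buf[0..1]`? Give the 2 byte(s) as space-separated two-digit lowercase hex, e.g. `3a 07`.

cnt:13 = -1542 → 0x19fa << 0 → word 0x19fa
slot:3 = 2 → 0x2 << 13 → word 0x59fa
word = 0x59fa → little-endian bytes:
  [0]=0xfa  [1]=0x59

fa 59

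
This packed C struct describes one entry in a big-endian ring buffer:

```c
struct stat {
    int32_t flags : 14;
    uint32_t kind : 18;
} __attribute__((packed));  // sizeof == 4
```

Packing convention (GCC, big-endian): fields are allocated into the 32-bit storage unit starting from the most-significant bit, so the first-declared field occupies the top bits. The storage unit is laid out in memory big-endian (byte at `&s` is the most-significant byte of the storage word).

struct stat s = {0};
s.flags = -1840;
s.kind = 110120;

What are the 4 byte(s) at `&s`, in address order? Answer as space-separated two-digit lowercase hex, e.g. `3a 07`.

flags (14b) val=-1840 bits=0x38d0 at bit 18: 0xe3400000
kind (18b) val=110120 bits=0x1ae28 at bit 0: 0xe341ae28
word = 0xe341ae28 → big-endian bytes:
  [0]=0xe3  [1]=0x41  [2]=0xae  [3]=0x28

e3 41 ae 28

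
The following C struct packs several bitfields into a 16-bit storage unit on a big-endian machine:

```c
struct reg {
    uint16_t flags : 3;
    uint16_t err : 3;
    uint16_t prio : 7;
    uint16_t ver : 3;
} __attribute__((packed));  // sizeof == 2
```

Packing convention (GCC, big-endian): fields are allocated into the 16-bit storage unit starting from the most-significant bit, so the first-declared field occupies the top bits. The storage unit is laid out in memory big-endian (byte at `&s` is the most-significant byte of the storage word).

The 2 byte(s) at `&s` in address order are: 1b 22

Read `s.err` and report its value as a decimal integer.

6

[0]=0x1b [1]=0x22 (big-endian) → word 0x1b22
flags:3 @ bit 13 → (0x1b22>>13)&0x7 = 0x0
err:3 @ bit 10 → (0x1b22>>10)&0x7 = 0x6  ←
prio:7 @ bit 3 → (0x1b22>>3)&0x7f = 0x64
ver:3 @ bit 0 → (0x1b22>>0)&0x7 = 0x2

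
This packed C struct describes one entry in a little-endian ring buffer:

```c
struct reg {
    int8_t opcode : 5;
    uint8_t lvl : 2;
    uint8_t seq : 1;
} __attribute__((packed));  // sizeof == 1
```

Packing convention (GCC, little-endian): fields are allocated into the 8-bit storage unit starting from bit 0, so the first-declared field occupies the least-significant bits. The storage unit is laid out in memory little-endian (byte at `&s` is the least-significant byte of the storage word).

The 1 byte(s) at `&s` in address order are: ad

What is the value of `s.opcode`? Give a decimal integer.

13

[0]=0xad (little-endian) → word 0xad
opcode:5 @ bit 0 → (0xad>>0)&0x1f = 0xd  ←
lvl:2 @ bit 5 → (0xad>>5)&0x3 = 0x1
seq:1 @ bit 7 → (0xad>>7)&0x1 = 0x1
opcode signed 5b, MSB=0: value = 13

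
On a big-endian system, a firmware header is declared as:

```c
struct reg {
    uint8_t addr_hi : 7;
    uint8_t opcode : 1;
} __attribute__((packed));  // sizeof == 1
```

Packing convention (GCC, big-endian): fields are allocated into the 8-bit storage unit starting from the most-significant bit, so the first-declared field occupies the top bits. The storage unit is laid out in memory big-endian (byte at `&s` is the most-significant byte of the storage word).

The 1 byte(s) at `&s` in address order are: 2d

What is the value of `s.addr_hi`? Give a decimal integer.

22

[0]=0x2d (big-endian) → word 0x2d
addr_hi:7 @ bit 1 → (0x2d>>1)&0x7f = 0x16  ←
opcode:1 @ bit 0 → (0x2d>>0)&0x1 = 0x1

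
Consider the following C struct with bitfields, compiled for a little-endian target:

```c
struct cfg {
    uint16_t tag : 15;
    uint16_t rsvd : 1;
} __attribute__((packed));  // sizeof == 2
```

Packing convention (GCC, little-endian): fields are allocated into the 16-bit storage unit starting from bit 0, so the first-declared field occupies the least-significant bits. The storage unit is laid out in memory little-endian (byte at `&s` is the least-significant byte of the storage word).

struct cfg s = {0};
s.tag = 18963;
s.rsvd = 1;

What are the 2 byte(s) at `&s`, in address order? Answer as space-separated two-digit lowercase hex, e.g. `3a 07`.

13 ca

tag (15b) val=18963 bits=0x4a13 at bit 0: 0x4a13
rsvd (1b) val=1 bits=0x1 at bit 15: 0xca13
word = 0xca13 → little-endian bytes:
  [0]=0x13  [1]=0xca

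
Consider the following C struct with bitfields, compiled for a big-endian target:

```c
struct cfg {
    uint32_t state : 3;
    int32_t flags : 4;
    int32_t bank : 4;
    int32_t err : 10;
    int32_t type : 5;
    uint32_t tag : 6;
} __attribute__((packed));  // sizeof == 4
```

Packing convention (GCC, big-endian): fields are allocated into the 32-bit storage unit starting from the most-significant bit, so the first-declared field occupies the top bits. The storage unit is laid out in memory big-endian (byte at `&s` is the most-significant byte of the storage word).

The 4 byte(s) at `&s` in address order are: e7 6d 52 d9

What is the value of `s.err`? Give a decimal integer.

426

[0]=0xe7 [1]=0x6d [2]=0x52 [3]=0xd9 (big-endian) → word 0xe76d52d9
state [29+:3] = (word>>29) & 0x7 = 7
flags [25+:4] = (word>>25) & 0xf = 3
bank [21+:4] = (word>>21) & 0xf = 11
err [11+:10] = (word>>11) & 0x3ff = 426  ←
type [6+:5] = (word>>6) & 0x1f = 11
tag [0+:6] = (word>>0) & 0x3f = 25
err signed 10b, MSB=0: value = 426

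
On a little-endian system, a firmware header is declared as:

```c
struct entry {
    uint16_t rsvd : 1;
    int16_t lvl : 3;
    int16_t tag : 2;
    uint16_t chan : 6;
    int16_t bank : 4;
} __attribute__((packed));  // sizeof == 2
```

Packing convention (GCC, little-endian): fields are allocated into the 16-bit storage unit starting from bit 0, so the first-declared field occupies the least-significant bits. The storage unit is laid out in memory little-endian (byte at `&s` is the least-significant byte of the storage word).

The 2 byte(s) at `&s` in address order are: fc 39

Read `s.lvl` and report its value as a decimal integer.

[0]=0xfc [1]=0x39 (little-endian) → word 0x39fc
rsvd [0+:1] = (word>>0) & 0x1 = 0
lvl [1+:3] = (word>>1) & 0x7 = 6  ←
tag [4+:2] = (word>>4) & 0x3 = 3
chan [6+:6] = (word>>6) & 0x3f = 39
bank [12+:4] = (word>>12) & 0xf = 3
lvl signed 3b, MSB=1: 6 - 8 = -2

-2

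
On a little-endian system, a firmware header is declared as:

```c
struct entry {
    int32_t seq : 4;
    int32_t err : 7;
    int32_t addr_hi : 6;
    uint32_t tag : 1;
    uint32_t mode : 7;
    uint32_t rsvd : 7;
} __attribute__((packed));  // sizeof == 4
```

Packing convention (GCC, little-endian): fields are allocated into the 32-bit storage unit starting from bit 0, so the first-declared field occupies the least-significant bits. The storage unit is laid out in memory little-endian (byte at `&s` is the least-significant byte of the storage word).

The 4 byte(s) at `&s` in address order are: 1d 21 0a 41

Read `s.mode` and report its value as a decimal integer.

66

[0]=0x1d [1]=0x21 [2]=0x0a [3]=0x41 (little-endian) → word 0x410a211d
seq:4 @ bit 0 → (0x410a211d>>0)&0xf = 0xd
err:7 @ bit 4 → (0x410a211d>>4)&0x7f = 0x11
addr_hi:6 @ bit 11 → (0x410a211d>>11)&0x3f = 0x4
tag:1 @ bit 17 → (0x410a211d>>17)&0x1 = 0x1
mode:7 @ bit 18 → (0x410a211d>>18)&0x7f = 0x42  ←
rsvd:7 @ bit 25 → (0x410a211d>>25)&0x7f = 0x20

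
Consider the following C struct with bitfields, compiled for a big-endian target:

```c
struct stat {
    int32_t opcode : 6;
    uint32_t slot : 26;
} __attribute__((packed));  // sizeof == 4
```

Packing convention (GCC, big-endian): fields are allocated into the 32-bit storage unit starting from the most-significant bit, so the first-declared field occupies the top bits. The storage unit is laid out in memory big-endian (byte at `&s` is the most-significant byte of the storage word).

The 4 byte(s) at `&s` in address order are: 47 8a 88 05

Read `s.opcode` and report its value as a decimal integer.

[0]=0x47 [1]=0x8a [2]=0x88 [3]=0x05 (big-endian) → word 0x478a8805
opcode:6 @ bit 26 → (0x478a8805>>26)&0x3f = 0x11  ←
slot:26 @ bit 0 → (0x478a8805>>0)&0x3ffffff = 0x38a8805
opcode signed 6b, MSB=0: value = 17

17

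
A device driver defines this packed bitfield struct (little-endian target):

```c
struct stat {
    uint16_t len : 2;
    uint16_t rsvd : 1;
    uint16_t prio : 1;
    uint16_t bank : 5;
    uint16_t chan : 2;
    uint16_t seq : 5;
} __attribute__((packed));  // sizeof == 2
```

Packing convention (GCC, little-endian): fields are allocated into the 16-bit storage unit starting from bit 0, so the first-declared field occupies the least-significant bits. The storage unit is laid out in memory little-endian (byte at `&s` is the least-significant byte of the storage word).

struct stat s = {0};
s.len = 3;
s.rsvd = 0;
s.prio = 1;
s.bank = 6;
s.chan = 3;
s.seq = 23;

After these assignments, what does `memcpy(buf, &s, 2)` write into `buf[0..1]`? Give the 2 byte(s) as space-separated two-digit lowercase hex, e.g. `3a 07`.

len (2b) val=3 bits=0x3 at bit 0: 0x0003
rsvd (1b) val=0 bits=0x0 at bit 2: 0x0003
prio (1b) val=1 bits=0x1 at bit 3: 0x000b
bank (5b) val=6 bits=0x6 at bit 4: 0x006b
chan (2b) val=3 bits=0x3 at bit 9: 0x066b
seq (5b) val=23 bits=0x17 at bit 11: 0xbe6b
word = 0xbe6b → little-endian bytes:
  [0]=0x6b  [1]=0xbe

6b be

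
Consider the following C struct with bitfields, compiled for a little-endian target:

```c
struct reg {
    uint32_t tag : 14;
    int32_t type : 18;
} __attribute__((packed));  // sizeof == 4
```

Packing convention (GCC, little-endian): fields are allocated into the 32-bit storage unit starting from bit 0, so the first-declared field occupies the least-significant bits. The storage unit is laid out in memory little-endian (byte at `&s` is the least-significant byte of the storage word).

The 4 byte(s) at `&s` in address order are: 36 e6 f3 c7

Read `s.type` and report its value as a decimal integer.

-57393

[0]=0x36 [1]=0xe6 [2]=0xf3 [3]=0xc7 (little-endian) → word 0xc7f3e636
tag [0+:14] = (word>>0) & 0x3fff = 9782
type [14+:18] = (word>>14) & 0x3ffff = 204751  ←
type signed 18b, MSB=1: 204751 - 262144 = -57393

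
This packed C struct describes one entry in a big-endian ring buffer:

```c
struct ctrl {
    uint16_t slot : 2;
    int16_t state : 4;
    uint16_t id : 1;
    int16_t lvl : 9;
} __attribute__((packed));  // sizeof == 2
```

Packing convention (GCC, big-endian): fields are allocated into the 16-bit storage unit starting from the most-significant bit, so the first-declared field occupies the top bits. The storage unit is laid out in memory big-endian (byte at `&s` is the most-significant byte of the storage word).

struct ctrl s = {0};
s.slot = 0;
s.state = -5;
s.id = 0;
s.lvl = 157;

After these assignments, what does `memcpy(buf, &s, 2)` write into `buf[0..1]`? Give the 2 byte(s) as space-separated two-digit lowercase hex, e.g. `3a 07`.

2c 9d

slot (2b) val=0 bits=0x0 at bit 14: 0x0000
state (4b) val=-5 bits=0xb at bit 10: 0x2c00
id (1b) val=0 bits=0x0 at bit 9: 0x2c00
lvl (9b) val=157 bits=0x9d at bit 0: 0x2c9d
word = 0x2c9d → big-endian bytes:
  [0]=0x2c  [1]=0x9d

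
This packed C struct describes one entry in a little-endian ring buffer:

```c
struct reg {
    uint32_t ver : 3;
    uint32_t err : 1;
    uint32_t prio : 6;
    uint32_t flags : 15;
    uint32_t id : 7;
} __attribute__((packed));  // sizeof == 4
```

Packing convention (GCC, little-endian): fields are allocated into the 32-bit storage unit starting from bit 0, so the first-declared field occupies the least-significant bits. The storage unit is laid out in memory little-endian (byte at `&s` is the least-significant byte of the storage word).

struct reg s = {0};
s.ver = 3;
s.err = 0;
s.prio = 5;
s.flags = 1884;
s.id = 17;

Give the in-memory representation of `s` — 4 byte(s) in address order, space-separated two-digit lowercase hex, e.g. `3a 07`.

ver (3b) val=3 bits=0x3 at bit 0: 0x00000003
err (1b) val=0 bits=0x0 at bit 3: 0x00000003
prio (6b) val=5 bits=0x5 at bit 4: 0x00000053
flags (15b) val=1884 bits=0x75c at bit 10: 0x001d7053
id (7b) val=17 bits=0x11 at bit 25: 0x221d7053
word = 0x221d7053 → little-endian bytes:
  [0]=0x53  [1]=0x70  [2]=0x1d  [3]=0x22

53 70 1d 22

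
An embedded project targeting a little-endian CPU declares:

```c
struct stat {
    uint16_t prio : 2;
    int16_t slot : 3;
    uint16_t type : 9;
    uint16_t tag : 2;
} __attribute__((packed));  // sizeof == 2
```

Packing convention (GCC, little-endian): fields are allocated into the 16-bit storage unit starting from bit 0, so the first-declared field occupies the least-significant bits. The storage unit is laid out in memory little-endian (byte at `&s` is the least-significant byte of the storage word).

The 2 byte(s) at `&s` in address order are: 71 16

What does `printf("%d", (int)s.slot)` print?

-4

[0]=0x71 [1]=0x16 (little-endian) → word 0x1671
prio:2 @ bit 0 → (0x1671>>0)&0x3 = 0x1
slot:3 @ bit 2 → (0x1671>>2)&0x7 = 0x4  ←
type:9 @ bit 5 → (0x1671>>5)&0x1ff = 0xb3
tag:2 @ bit 14 → (0x1671>>14)&0x3 = 0x0
slot signed 3b, MSB=1: 4 - 8 = -4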